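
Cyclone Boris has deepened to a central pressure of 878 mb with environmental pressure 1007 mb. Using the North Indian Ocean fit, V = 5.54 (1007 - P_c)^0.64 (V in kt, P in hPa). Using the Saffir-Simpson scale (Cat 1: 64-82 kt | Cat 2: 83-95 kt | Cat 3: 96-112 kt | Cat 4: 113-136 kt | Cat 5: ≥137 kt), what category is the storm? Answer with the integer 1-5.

4

ΔP = 1007 − 878 = 129 mb.
V ≈ 5.54 × 129^0.64 = 5.54 × 22.43 ≈ 124 kt.
124 kt falls in the Category 4 band.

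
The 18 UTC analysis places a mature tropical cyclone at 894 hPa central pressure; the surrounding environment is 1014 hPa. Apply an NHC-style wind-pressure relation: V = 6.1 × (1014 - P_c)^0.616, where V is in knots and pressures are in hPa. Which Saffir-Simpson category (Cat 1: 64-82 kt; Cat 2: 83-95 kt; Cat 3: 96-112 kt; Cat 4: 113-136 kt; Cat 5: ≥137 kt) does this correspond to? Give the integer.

ΔP = 1014 − 894 = 120 hPa.
V ≈ 6.1 × 120^0.616 = 6.1 × 19.09 ≈ 116 kt.
116 kt falls in the Category 4 band.

4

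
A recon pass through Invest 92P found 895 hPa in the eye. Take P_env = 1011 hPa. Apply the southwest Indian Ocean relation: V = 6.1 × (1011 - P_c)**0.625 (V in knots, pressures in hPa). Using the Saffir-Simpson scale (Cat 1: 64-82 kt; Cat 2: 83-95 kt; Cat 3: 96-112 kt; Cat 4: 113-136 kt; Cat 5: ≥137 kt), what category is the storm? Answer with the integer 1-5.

ΔP = 1011 − 895 = 116 hPa.
V ≈ 6.1 × 116^0.625 = 6.1 × 19.51 ≈ 119 kt.
119 kt falls in the Category 4 band.

4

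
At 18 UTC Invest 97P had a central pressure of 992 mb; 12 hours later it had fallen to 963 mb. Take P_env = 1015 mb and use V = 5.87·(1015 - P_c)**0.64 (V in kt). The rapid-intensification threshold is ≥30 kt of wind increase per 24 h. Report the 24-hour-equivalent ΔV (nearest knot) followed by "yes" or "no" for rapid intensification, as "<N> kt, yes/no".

60 kt, yes

V₁: ΔP = 23, V ≈ 5.87 × 23^0.64 ≈ 43.67 kt.
V₂: ΔP = 52, V ≈ 5.87 × 52^0.64 ≈ 73.60 kt.
ΔV over 12 h = 29.93 kt → 24 h equivalent = 29.93 × 24/12 ≈ 59.86 kt.
60 kt ≥ 30 kt ⇒ rapid intensification.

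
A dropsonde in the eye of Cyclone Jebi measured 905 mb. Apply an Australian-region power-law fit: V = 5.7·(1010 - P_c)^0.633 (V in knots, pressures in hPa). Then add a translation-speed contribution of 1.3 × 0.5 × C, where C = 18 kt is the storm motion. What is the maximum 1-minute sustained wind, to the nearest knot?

ΔP = 1010 − 905 = 105 mb.
105^0.633 ≈ 19.029.
V ≈ 5.7 × 19.029 ≈ 108.5 kt.
Translation term: 1.3 × 0.5 × 18 = 11.7 kt.
Corrected V ≈ 120.2 kt → 120 kt.

120 kt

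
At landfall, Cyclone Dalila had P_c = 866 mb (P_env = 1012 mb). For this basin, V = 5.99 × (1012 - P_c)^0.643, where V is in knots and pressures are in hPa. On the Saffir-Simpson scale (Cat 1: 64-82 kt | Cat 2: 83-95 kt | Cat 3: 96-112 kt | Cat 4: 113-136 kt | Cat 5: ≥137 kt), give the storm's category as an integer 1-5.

ΔP = 1012 − 866 = 146 mb.
V ≈ 5.99 × 146^0.643 = 5.99 × 24.64 ≈ 148 kt.
148 kt falls in the Category 5 band.

5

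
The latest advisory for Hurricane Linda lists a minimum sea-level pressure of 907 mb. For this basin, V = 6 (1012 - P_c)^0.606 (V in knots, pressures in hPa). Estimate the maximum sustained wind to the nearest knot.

101 kt

ΔP = 1012 − 907 = 105 mb.
105^0.606 ≈ 16.782.
V ≈ 6 × 16.782 ≈ 100.7 kt.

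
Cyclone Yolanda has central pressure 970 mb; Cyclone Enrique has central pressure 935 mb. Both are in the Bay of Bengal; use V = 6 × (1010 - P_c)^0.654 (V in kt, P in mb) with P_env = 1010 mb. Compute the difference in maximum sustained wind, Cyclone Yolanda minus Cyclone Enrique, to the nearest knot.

-34 kt

Cyclone Yolanda: ΔP = 40; V ≈ 6 × 40^0.654 ≈ 66.97 kt.
Cyclone Enrique: ΔP = 75; V ≈ 6 × 75^0.654 ≈ 101.03 kt.
Difference ≈ 66.97 − 101.03 = -34.06 → -34 kt.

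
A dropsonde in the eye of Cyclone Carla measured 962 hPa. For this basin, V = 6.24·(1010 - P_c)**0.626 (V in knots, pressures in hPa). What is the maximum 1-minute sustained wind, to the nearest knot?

70 kt

ΔP = 1010 − 962 = 48 hPa.
48^0.626 ≈ 11.284.
V ≈ 6.24 × 11.284 ≈ 70.4 kt.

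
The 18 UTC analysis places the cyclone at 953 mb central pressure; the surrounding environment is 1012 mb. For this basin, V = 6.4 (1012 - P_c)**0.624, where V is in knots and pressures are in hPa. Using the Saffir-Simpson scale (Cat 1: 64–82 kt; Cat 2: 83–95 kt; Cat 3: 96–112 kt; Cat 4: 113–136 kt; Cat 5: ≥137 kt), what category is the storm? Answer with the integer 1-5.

ΔP = 1012 − 953 = 59 mb.
V ≈ 6.4 × 59^0.624 = 6.4 × 12.74 ≈ 82 kt.
82 kt falls in the Category 1 band.

1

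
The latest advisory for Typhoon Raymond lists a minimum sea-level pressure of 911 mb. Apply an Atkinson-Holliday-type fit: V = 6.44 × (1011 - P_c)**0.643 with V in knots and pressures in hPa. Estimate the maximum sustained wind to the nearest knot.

124 kt

ΔP = 1011 − 911 = 100 mb.
100^0.643 ≈ 19.320.
V ≈ 6.44 × 19.320 ≈ 124.4 kt.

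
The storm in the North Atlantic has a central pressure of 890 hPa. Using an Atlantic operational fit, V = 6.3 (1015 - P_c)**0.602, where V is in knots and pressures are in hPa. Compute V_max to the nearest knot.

ΔP = 1015 − 890 = 125 hPa.
125^0.602 ≈ 18.295.
V ≈ 6.3 × 18.295 ≈ 115.3 kt.

115 kt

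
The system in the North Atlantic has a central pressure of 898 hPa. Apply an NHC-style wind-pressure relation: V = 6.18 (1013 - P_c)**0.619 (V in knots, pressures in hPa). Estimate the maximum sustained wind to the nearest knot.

ΔP = 1013 − 898 = 115 hPa.
115^0.619 ≈ 18.861.
V ≈ 6.18 × 18.861 ≈ 116.6 kt.

117 kt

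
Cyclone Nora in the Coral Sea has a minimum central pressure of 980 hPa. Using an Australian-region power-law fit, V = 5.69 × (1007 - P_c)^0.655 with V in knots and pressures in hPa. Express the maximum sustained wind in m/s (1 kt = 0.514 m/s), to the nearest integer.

ΔP = 1007 − 980 = 27 hPa.
V ≈ 5.69 × 27^0.655 = 5.69 × 8.661 ≈ 49.278 kt.
49.278 × 0.514 ≈ 25.33 m/s → 25 m/s.

25 m/s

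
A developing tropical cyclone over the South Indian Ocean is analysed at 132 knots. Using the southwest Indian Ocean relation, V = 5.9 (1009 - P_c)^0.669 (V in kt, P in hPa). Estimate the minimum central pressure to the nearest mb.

ΔP = (V / 5.9)^(1/0.669) = (132/5.9)^1.495.
132/5.9 = 22.373; 22.373^1.495 ≈ 104.12 mb.
P_c = 1009 − 104.12 = 904.88 ≈ 905 mb.

905 mb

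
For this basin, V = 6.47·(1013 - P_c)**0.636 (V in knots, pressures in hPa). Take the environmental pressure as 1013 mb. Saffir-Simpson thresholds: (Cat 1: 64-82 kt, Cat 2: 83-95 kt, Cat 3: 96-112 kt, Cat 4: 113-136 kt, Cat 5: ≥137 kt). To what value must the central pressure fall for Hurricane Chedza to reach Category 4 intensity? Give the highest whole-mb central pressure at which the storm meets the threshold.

Category 4 begins at V = 113 kt.
Required ΔP = (113/6.47)^(1/0.636) = 17.465^1.572 ≈ 89.76 mb.
P_c ≤ 1013 − 89.76 = 923.24, so the highest integer P_c is 923 mb.

923 mb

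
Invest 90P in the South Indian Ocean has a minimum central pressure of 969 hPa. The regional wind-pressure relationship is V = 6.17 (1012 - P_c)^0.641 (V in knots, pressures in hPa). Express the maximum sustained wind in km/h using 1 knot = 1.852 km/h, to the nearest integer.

127 km/h

ΔP = 1012 − 969 = 43 hPa.
V ≈ 6.17 × 43^0.641 = 6.17 × 11.144 ≈ 68.760 kt.
68.760 × 1.852 ≈ 127.34 km/h → 127 km/h.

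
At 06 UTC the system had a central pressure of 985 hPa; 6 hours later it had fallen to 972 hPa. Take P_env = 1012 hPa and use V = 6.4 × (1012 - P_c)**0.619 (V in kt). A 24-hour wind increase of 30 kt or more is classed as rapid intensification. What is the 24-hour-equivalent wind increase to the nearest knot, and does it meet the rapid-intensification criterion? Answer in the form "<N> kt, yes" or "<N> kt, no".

V₁: ΔP = 27, V ≈ 6.4 × 27^0.619 ≈ 49.23 kt.
V₂: ΔP = 40, V ≈ 6.4 × 40^0.619 ≈ 62.78 kt.
ΔV over 6 h = 13.55 kt → 24 h equivalent = 13.55 × 24/6 ≈ 54.20 kt.
54 kt ≥ 30 kt ⇒ rapid intensification.

54 kt, yes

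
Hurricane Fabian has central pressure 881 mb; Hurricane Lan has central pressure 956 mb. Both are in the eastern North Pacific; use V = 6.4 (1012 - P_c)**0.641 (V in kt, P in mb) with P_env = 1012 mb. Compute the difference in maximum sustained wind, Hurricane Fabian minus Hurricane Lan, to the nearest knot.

Hurricane Fabian: ΔP = 131; V ≈ 6.4 × 131^0.641 ≈ 145.66 kt.
Hurricane Lan: ΔP = 56; V ≈ 6.4 × 56^0.641 ≈ 84.48 kt.
Difference ≈ 145.66 − 84.48 = 61.18 → 61 kt.

61 kt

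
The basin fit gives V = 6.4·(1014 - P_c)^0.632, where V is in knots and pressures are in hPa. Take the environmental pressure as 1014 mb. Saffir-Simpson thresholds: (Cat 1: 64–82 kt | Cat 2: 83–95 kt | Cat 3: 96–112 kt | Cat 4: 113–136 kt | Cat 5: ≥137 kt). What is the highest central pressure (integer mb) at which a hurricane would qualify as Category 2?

Category 2 begins at V = 83 kt.
Required ΔP = (83/6.4)^(1/0.632) = 12.969^1.582 ≈ 57.67 mb.
P_c ≤ 1014 − 57.67 = 956.33, so the highest integer P_c is 956 mb.

956 mb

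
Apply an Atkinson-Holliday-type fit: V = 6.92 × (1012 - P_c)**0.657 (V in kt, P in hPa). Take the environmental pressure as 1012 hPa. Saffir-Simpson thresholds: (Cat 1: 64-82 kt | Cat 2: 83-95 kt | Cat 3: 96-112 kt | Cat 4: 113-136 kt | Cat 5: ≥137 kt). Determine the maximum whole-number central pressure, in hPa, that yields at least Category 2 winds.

968 hPa

Category 2 begins at V = 83 kt.
Required ΔP = (83/6.92)^(1/0.657) = 11.994^1.522 ≈ 43.88 hPa.
P_c ≤ 1012 − 43.88 = 968.12, so the highest integer P_c is 968 hPa.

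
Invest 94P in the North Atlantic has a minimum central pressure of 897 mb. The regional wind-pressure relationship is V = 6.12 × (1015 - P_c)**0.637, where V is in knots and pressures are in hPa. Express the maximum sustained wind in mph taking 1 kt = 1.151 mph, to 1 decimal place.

ΔP = 1015 − 897 = 118 mb.
V ≈ 6.12 × 118^0.637 = 6.12 × 20.883 ≈ 127.803 kt.
127.803 × 1.151 ≈ 147.10 mph → 147.1 mph.

147.1 mph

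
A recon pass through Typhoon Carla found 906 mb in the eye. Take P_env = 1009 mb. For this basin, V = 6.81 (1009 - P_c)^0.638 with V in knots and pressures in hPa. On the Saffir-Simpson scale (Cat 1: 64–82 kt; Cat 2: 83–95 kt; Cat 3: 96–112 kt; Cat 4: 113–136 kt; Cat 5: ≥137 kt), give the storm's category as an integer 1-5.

ΔP = 1009 − 906 = 103 mb.
V ≈ 6.81 × 103^0.638 = 6.81 × 19.24 ≈ 131 kt.
131 kt falls in the Category 4 band.

4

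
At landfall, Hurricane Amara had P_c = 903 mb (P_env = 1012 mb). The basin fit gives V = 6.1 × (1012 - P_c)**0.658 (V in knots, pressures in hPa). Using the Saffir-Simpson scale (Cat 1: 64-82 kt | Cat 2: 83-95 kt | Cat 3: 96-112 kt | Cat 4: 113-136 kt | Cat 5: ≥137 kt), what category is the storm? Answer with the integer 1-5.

4

ΔP = 1012 − 903 = 109 mb.
V ≈ 6.1 × 109^0.658 = 6.1 × 21.91 ≈ 134 kt.
134 kt falls in the Category 4 band.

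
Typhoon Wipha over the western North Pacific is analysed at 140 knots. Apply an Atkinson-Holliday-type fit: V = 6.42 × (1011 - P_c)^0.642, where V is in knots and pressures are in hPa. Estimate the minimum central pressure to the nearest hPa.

ΔP = (V / 6.42)^(1/0.642) = (140/6.42)^1.558.
140/6.42 = 21.807; 21.807^1.558 ≈ 121.63 hPa.
P_c = 1011 − 121.63 = 889.37 ≈ 889 hPa.

889 hPa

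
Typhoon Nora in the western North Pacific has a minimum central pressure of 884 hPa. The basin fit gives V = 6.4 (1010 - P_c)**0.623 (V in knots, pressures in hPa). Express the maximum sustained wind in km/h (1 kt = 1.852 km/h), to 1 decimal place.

ΔP = 1010 − 884 = 126 hPa.
V ≈ 6.4 × 126^0.623 = 6.4 × 20.348 ≈ 130.230 kt.
130.230 × 1.852 ≈ 241.19 km/h → 241.2 km/h.

241.2 km/h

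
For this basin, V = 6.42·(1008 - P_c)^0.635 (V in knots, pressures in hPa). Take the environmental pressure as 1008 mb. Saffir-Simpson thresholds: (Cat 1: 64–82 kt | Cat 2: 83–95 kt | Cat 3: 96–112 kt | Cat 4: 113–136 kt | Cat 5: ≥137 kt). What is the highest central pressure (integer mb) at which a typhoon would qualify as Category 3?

Category 3 begins at V = 96 kt.
Required ΔP = (96/6.42)^(1/0.635) = 14.953^1.575 ≈ 70.79 mb.
P_c ≤ 1008 − 70.79 = 937.21, so the highest integer P_c is 937 mb.

937 mb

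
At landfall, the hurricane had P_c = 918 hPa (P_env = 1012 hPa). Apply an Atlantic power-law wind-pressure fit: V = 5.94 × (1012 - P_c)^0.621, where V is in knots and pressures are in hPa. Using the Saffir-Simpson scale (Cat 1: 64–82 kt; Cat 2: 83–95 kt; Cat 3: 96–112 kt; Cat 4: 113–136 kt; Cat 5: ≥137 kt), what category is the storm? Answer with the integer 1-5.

ΔP = 1012 − 918 = 94 hPa.
V ≈ 5.94 × 94^0.621 = 5.94 × 16.80 ≈ 100 kt.
100 kt falls in the Category 3 band.

3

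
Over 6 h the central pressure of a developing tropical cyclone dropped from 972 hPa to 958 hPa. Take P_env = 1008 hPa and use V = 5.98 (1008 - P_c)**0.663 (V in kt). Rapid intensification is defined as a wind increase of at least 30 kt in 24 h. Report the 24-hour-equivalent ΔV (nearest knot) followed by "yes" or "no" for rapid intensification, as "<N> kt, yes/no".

V₁: ΔP = 36, V ≈ 5.98 × 36^0.663 ≈ 64.35 kt.
V₂: ΔP = 50, V ≈ 5.98 × 50^0.663 ≈ 80.01 kt.
ΔV over 6 h = 15.66 kt → 24 h equivalent = 15.66 × 24/6 ≈ 62.64 kt.
63 kt ≥ 30 kt ⇒ rapid intensification.

63 kt, yes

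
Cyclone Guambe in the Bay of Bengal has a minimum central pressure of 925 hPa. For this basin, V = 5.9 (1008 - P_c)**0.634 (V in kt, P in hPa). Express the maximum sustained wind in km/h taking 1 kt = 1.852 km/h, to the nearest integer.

180 km/h

ΔP = 1008 − 925 = 83 hPa.
V ≈ 5.9 × 83^0.634 = 5.9 × 16.470 ≈ 97.173 kt.
97.173 × 1.852 ≈ 179.97 km/h → 180 km/h.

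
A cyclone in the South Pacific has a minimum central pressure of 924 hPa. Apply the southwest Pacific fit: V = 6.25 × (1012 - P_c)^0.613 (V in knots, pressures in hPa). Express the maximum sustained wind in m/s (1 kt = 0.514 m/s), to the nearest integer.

ΔP = 1012 − 924 = 88 hPa.
V ≈ 6.25 × 88^0.613 = 6.25 × 15.559 ≈ 97.241 kt.
97.241 × 0.514 ≈ 49.98 m/s → 50 m/s.

50 m/s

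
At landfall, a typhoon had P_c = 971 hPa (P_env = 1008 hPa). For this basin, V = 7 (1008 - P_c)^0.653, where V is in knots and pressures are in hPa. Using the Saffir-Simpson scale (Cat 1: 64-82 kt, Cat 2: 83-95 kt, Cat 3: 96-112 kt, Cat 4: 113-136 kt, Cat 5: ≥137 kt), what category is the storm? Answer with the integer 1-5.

1

ΔP = 1008 − 971 = 37 hPa.
V ≈ 7 × 37^0.653 = 7 × 10.57 ≈ 74 kt.
74 kt falls in the Category 1 band.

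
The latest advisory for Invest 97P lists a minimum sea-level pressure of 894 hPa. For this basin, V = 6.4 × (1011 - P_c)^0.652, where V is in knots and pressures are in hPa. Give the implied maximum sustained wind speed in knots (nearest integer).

ΔP = 1011 − 894 = 117 hPa.
117^0.652 ≈ 22.308.
V ≈ 6.4 × 22.308 ≈ 142.8 kt.

143 kt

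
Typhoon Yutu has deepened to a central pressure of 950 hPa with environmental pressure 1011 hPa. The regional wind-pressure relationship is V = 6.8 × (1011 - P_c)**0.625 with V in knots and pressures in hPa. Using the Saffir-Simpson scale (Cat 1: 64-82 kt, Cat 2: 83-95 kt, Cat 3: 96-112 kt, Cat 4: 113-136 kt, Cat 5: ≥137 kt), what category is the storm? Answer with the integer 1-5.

2

ΔP = 1011 − 950 = 61 hPa.
V ≈ 6.8 × 61^0.625 = 6.8 × 13.06 ≈ 89 kt.
89 kt falls in the Category 2 band.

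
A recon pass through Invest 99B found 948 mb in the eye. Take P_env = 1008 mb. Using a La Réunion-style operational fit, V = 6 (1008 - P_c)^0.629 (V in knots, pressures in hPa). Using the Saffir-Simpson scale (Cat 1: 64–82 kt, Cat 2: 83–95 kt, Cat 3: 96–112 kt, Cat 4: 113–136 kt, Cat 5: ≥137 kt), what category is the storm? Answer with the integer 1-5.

ΔP = 1008 − 948 = 60 mb.
V ≈ 6 × 60^0.629 = 6 × 13.14 ≈ 79 kt.
79 kt falls in the Category 1 band.

1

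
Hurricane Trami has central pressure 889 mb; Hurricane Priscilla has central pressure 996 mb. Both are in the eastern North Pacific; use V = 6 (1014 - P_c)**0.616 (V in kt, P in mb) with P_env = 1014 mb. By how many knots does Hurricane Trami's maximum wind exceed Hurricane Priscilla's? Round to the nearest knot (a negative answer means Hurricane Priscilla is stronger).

82 kt

Hurricane Trami: ΔP = 125; V ≈ 6 × 125^0.616 ≈ 117.45 kt.
Hurricane Priscilla: ΔP = 18; V ≈ 6 × 18^0.616 ≈ 35.60 kt.
Difference ≈ 117.45 − 35.60 = 81.85 → 82 kt.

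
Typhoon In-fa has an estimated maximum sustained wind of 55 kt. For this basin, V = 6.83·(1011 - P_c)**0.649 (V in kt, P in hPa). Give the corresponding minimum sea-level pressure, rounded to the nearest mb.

986 mb

ΔP = (V / 6.83)^(1/0.649) = (55/6.83)^1.541.
55/6.83 = 8.053; 8.053^1.541 ≈ 24.88 mb.
P_c = 1011 − 24.88 = 986.12 ≈ 986 mb.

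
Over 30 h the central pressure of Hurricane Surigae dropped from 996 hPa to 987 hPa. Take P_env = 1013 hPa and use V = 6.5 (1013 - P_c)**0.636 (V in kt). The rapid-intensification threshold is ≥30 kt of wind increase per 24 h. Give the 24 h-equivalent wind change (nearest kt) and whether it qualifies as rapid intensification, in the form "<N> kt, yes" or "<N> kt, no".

10 kt, no

V₁: ΔP = 17, V ≈ 6.5 × 17^0.636 ≈ 39.40 kt.
V₂: ΔP = 26, V ≈ 6.5 × 26^0.636 ≈ 51.62 kt.
ΔV over 30 h = 12.22 kt → 24 h equivalent = 12.22 × 24/30 ≈ 9.78 kt.
10 kt < 30 kt ⇒ not rapid intensification.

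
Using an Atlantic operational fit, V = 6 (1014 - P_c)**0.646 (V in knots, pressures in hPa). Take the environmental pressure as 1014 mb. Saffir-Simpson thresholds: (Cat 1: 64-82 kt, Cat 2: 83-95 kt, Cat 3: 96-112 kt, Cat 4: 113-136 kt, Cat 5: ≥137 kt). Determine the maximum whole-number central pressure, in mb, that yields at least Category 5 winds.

887 mb

Category 5 begins at V = 137 kt.
Required ΔP = (137/6)^(1/0.646) = 22.833^1.548 ≈ 126.78 mb.
P_c ≤ 1014 − 126.78 = 887.22, so the highest integer P_c is 887 mb.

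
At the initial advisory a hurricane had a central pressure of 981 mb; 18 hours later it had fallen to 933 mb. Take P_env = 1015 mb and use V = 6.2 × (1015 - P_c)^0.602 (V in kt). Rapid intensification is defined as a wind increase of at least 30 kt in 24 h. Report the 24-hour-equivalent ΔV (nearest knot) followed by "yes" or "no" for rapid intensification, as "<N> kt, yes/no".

48 kt, yes

V₁: ΔP = 34, V ≈ 6.2 × 34^0.602 ≈ 51.80 kt.
V₂: ΔP = 82, V ≈ 6.2 × 82^0.602 ≈ 88.01 kt.
ΔV over 18 h = 36.21 kt → 24 h equivalent = 36.21 × 24/18 ≈ 48.28 kt.
48 kt ≥ 30 kt ⇒ rapid intensification.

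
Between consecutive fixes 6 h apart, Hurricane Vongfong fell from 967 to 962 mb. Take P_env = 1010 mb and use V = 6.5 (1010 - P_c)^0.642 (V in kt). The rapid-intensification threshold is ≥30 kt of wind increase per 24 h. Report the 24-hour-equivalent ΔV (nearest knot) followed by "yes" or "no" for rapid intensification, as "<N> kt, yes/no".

21 kt, no

V₁: ΔP = 43, V ≈ 6.5 × 43^0.642 ≈ 72.71 kt.
V₂: ΔP = 48, V ≈ 6.5 × 48^0.642 ≈ 78.03 kt.
ΔV over 6 h = 5.32 kt → 24 h equivalent = 5.32 × 24/6 ≈ 21.28 kt.
21 kt < 30 kt ⇒ not rapid intensification.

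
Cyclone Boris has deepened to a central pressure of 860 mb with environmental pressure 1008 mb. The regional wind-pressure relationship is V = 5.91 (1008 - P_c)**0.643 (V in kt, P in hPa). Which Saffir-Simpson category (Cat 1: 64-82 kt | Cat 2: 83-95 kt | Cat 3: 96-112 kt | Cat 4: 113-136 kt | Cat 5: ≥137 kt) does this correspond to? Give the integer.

ΔP = 1008 − 860 = 148 mb.
V ≈ 5.91 × 148^0.643 = 5.91 × 24.86 ≈ 147 kt.
147 kt falls in the Category 5 band.

5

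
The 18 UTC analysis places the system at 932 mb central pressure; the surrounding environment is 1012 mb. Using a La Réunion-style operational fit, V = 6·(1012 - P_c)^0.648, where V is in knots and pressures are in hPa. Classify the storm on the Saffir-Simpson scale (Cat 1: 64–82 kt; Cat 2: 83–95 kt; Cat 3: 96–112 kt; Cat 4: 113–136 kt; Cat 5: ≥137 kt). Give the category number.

3

ΔP = 1012 − 932 = 80 mb.
V ≈ 6 × 80^0.648 = 6 × 17.11 ≈ 103 kt.
103 kt falls in the Category 3 band.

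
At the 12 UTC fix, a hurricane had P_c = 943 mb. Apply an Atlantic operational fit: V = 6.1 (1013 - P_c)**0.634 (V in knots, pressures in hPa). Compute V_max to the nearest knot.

ΔP = 1013 − 943 = 70 mb.
70^0.634 ≈ 14.784.
V ≈ 6.1 × 14.784 ≈ 90.2 kt.

90 kt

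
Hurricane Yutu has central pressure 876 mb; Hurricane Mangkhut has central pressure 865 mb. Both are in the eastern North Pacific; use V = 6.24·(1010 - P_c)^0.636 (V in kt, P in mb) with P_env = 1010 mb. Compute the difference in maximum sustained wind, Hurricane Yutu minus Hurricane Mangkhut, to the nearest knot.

-7 kt

Hurricane Yutu: ΔP = 134; V ≈ 6.24 × 134^0.636 ≈ 140.61 kt.
Hurricane Mangkhut: ΔP = 145; V ≈ 6.24 × 145^0.636 ≈ 147.85 kt.
Difference ≈ 140.61 − 147.85 = -7.24 → -7 kt.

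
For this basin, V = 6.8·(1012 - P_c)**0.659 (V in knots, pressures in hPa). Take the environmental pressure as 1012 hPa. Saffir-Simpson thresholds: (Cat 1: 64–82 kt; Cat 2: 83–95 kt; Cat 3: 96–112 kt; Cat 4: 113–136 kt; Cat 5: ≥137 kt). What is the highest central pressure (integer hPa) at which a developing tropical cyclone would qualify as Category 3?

956 hPa

Category 3 begins at V = 96 kt.
Required ΔP = (96/6.8)^(1/0.659) = 14.118^1.517 ≈ 55.55 hPa.
P_c ≤ 1012 − 55.55 = 956.45, so the highest integer P_c is 956 hPa.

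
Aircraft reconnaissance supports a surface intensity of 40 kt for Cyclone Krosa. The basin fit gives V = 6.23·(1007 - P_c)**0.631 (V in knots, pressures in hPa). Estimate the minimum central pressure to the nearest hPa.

988 hPa

ΔP = (V / 6.23)^(1/0.631) = (40/6.23)^1.585.
40/6.23 = 6.421; 6.421^1.585 ≈ 19.05 hPa.
P_c = 1007 − 19.05 = 987.95 ≈ 988 hPa.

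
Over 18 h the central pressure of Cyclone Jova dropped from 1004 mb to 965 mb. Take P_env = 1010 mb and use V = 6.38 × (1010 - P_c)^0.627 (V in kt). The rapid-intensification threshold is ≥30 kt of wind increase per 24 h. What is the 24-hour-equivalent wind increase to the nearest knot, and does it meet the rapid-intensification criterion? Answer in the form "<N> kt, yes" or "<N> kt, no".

66 kt, yes

V₁: ΔP = 6, V ≈ 6.38 × 6^0.627 ≈ 19.62 kt.
V₂: ΔP = 45, V ≈ 6.38 × 45^0.627 ≈ 69.40 kt.
ΔV over 18 h = 49.78 kt → 24 h equivalent = 49.78 × 24/18 ≈ 66.37 kt.
66 kt ≥ 30 kt ⇒ rapid intensification.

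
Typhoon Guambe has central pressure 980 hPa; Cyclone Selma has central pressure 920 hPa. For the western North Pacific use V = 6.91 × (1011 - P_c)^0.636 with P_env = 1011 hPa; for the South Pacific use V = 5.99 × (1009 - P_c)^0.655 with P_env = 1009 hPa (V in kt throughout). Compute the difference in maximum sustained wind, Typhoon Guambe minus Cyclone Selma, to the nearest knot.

Typhoon Guambe: ΔP = 31; V ≈ 6.91 × 31^0.636 ≈ 61.37 kt.
Cyclone Selma: ΔP = 89; V ≈ 5.99 × 89^0.655 ≈ 113.31 kt.
Difference ≈ 61.37 − 113.31 = -51.94 → -52 kt.

-52 kt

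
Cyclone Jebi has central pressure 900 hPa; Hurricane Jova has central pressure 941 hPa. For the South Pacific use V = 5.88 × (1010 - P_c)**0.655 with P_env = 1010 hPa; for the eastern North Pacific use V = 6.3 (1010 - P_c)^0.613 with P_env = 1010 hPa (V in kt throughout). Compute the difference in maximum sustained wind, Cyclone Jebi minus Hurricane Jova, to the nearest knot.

Cyclone Jebi: ΔP = 110; V ≈ 5.88 × 110^0.655 ≈ 127.79 kt.
Hurricane Jova: ΔP = 69; V ≈ 6.3 × 69^0.613 ≈ 84.44 kt.
Difference ≈ 127.79 − 84.44 = 43.35 → 43 kt.

43 kt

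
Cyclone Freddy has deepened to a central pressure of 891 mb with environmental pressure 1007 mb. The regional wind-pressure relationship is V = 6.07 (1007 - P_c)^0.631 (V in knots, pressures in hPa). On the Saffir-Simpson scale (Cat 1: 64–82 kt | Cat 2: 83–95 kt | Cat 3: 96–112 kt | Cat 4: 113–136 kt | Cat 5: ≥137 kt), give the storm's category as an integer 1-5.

4

ΔP = 1007 − 891 = 116 mb.
V ≈ 6.07 × 116^0.631 = 6.07 × 20.08 ≈ 122 kt.
122 kt falls in the Category 4 band.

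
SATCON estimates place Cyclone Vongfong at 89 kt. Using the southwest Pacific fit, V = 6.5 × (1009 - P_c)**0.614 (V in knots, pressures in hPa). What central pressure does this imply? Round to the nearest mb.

938 mb

ΔP = (V / 6.5)^(1/0.614) = (89/6.5)^1.629.
89/6.5 = 13.692; 13.692^1.629 ≈ 70.95 mb.
P_c = 1009 − 70.95 = 938.05 ≈ 938 mb.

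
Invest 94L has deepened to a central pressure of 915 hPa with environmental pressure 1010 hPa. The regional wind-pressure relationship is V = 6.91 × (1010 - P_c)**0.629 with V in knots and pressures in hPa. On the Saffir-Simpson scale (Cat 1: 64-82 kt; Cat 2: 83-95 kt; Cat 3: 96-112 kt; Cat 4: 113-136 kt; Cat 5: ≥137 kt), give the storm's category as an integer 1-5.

ΔP = 1010 − 915 = 95 hPa.
V ≈ 6.91 × 95^0.629 = 6.91 × 17.54 ≈ 121 kt.
121 kt falls in the Category 4 band.

4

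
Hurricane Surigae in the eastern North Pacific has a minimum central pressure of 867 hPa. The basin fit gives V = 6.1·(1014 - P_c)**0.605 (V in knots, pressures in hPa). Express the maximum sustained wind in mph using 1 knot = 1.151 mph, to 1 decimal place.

143.8 mph

ΔP = 1014 − 867 = 147 hPa.
V ≈ 6.1 × 147^0.605 = 6.1 × 20.475 ≈ 124.898 kt.
124.898 × 1.151 ≈ 143.76 mph → 143.8 mph.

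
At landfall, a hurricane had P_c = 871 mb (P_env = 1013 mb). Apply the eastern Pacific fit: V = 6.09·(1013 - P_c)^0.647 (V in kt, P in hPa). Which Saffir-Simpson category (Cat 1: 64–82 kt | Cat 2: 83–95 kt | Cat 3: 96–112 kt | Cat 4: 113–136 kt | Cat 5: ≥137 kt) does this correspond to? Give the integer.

ΔP = 1013 − 871 = 142 mb.
V ≈ 6.09 × 142^0.647 = 6.09 × 24.69 ≈ 150 kt.
150 kt falls in the Category 5 band.

5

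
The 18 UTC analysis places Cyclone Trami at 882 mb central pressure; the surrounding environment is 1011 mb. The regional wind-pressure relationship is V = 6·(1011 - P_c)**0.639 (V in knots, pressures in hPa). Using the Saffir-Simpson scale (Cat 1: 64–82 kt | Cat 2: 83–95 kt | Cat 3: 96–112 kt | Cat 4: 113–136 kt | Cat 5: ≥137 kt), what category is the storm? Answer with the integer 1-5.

4

ΔP = 1011 − 882 = 129 mb.
V ≈ 6 × 129^0.639 = 6 × 22.32 ≈ 134 kt.
134 kt falls in the Category 4 band.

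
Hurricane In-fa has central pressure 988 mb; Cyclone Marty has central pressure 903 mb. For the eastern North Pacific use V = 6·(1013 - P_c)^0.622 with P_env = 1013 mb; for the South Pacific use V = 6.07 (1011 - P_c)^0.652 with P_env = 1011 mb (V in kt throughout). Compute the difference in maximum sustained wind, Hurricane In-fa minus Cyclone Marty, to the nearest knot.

Hurricane In-fa: ΔP = 25; V ≈ 6 × 25^0.622 ≈ 44.43 kt.
Cyclone Marty: ΔP = 108; V ≈ 6.07 × 108^0.652 ≈ 128.52 kt.
Difference ≈ 44.43 − 128.52 = -84.09 → -84 kt.

-84 kt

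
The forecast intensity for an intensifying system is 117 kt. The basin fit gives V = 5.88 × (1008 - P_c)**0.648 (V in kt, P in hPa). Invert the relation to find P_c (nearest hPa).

ΔP = (V / 5.88)^(1/0.648) = (117/5.88)^1.543.
117/5.88 = 19.898; 19.898^1.543 ≈ 101.00 hPa.
P_c = 1008 − 101.00 = 907.00 ≈ 907 hPa.

907 hPa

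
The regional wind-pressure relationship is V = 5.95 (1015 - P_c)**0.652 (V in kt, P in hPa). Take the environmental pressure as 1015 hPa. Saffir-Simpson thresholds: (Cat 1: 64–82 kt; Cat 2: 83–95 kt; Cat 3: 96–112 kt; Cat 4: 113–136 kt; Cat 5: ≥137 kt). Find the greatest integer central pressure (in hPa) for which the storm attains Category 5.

Category 5 begins at V = 137 kt.
Required ΔP = (137/5.95)^(1/0.652) = 23.025^1.534 ≈ 122.82 hPa.
P_c ≤ 1015 − 122.82 = 892.18, so the highest integer P_c is 892 hPa.

892 hPa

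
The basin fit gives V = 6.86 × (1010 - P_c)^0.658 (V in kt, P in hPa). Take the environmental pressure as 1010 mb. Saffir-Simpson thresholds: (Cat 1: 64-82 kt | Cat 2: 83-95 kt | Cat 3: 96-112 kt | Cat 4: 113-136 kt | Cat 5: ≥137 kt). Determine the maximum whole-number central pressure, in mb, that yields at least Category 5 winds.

915 mb

Category 5 begins at V = 137 kt.
Required ΔP = (137/6.86)^(1/0.658) = 19.971^1.520 ≈ 94.69 mb.
P_c ≤ 1010 − 94.69 = 915.31, so the highest integer P_c is 915 mb.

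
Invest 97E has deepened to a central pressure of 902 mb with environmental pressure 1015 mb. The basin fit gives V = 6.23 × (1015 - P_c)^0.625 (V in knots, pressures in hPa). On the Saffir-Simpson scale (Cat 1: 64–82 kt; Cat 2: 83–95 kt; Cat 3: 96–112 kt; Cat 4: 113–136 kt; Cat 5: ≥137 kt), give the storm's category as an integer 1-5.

4

ΔP = 1015 − 902 = 113 mb.
V ≈ 6.23 × 113^0.625 = 6.23 × 19.19 ≈ 120 kt.
120 kt falls in the Category 4 band.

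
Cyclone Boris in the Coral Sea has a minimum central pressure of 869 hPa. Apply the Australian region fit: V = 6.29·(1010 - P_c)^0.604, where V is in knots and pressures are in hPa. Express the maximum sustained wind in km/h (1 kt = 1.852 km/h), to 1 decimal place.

231.4 km/h

ΔP = 1010 − 869 = 141 hPa.
V ≈ 6.29 × 141^0.604 = 6.29 × 19.867 ≈ 124.962 kt.
124.962 × 1.852 ≈ 231.43 km/h → 231.4 km/h.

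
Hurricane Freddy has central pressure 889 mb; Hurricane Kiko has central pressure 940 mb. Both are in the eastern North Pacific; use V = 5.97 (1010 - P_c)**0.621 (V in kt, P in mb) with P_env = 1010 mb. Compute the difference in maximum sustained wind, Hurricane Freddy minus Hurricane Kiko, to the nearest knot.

Hurricane Freddy: ΔP = 121; V ≈ 5.97 × 121^0.621 ≈ 117.32 kt.
Hurricane Kiko: ΔP = 70; V ≈ 5.97 × 70^0.621 ≈ 83.52 kt.
Difference ≈ 117.32 − 83.52 = 33.80 → 34 kt.

34 kt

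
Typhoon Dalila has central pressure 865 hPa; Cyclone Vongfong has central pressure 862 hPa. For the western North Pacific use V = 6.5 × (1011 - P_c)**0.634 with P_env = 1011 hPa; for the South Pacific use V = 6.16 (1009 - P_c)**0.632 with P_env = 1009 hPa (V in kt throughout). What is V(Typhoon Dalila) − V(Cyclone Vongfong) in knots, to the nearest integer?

9 kt

Typhoon Dalila: ΔP = 146; V ≈ 6.5 × 146^0.634 ≈ 153.15 kt.
Cyclone Vongfong: ΔP = 147; V ≈ 6.16 × 147^0.632 ≈ 144.32 kt.
Difference ≈ 153.15 − 144.32 = 8.83 → 9 kt.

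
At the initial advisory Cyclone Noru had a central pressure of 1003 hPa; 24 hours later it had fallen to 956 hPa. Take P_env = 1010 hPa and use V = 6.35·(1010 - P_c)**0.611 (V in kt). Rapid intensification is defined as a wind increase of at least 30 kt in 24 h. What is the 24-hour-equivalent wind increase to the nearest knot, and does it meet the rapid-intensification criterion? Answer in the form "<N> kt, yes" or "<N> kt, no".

52 kt, yes

V₁: ΔP = 7, V ≈ 6.35 × 7^0.611 ≈ 20.85 kt.
V₂: ΔP = 54, V ≈ 6.35 × 54^0.611 ≈ 72.66 kt.
ΔV over 24 h = 51.81 kt → 24 h equivalent = 51.81 × 24/24 ≈ 51.81 kt.
52 kt ≥ 30 kt ⇒ rapid intensification.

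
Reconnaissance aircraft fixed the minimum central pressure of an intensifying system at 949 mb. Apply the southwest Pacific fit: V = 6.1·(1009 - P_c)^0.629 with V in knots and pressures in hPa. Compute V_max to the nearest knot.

ΔP = 1009 − 949 = 60 mb.
60^0.629 ≈ 13.136.
V ≈ 6.1 × 13.136 ≈ 80.1 kt.

80 kt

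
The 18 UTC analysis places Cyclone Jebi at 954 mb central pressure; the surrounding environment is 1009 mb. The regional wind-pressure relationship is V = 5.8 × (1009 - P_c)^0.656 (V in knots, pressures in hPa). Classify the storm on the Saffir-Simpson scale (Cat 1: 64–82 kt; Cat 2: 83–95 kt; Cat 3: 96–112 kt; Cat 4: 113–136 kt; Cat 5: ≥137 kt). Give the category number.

ΔP = 1009 − 954 = 55 mb.
V ≈ 5.8 × 55^0.656 = 5.8 × 13.86 ≈ 80 kt.
80 kt falls in the Category 1 band.

1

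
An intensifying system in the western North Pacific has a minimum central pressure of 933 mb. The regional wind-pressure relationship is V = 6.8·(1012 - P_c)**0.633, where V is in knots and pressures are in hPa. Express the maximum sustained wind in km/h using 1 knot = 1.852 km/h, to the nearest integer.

ΔP = 1012 − 933 = 79 mb.
V ≈ 6.8 × 79^0.633 = 6.8 × 15.893 ≈ 108.070 kt.
108.070 × 1.852 ≈ 200.15 km/h → 200 km/h.

200 km/h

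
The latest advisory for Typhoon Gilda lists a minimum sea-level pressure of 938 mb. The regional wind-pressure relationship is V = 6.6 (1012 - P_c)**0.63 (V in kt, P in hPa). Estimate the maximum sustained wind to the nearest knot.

99 kt

ΔP = 1012 − 938 = 74 mb.
74^0.63 ≈ 15.053.
V ≈ 6.6 × 15.053 ≈ 99.3 kt.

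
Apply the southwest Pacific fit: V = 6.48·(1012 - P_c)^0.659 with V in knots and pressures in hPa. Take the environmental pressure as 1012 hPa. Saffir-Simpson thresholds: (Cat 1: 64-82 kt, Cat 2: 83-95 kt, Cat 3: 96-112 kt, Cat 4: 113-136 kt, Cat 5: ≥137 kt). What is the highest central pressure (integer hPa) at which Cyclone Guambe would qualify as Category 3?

Category 3 begins at V = 96 kt.
Required ΔP = (96/6.48)^(1/0.659) = 14.815^1.517 ≈ 59.77 hPa.
P_c ≤ 1012 − 59.77 = 952.23, so the highest integer P_c is 952 hPa.

952 hPa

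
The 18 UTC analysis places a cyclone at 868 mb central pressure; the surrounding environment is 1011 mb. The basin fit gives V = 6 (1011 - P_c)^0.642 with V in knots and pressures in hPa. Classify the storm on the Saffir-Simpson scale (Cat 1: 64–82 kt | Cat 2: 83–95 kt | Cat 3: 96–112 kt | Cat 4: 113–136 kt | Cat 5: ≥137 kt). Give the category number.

ΔP = 1011 − 868 = 143 mb.
V ≈ 6 × 143^0.642 = 6 × 24.20 ≈ 145 kt.
145 kt falls in the Category 5 band.

5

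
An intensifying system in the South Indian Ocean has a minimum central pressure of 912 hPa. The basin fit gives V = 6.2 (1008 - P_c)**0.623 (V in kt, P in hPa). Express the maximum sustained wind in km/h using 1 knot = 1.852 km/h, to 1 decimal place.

197.2 km/h

ΔP = 1008 − 912 = 96 hPa.
V ≈ 6.2 × 96^0.623 = 6.2 × 17.177 ≈ 106.499 kt.
106.499 × 1.852 ≈ 197.24 km/h → 197.2 km/h.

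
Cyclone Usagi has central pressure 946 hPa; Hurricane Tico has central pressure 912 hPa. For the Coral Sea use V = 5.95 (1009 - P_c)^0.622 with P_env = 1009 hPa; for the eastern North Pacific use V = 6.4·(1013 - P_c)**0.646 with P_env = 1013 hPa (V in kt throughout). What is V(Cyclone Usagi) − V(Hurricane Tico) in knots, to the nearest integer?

-48 kt

Cyclone Usagi: ΔP = 63; V ≈ 5.95 × 63^0.622 ≈ 78.29 kt.
Hurricane Tico: ΔP = 101; V ≈ 6.4 × 101^0.646 ≈ 126.17 kt.
Difference ≈ 78.29 − 126.17 = -47.88 → -48 kt.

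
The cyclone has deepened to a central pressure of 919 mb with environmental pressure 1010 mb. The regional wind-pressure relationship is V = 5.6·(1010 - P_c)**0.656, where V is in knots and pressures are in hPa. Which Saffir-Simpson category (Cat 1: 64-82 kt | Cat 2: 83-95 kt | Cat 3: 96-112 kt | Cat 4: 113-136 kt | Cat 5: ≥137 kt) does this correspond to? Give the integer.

3

ΔP = 1010 − 919 = 91 mb.
V ≈ 5.6 × 91^0.656 = 5.6 × 19.28 ≈ 108 kt.
108 kt falls in the Category 3 band.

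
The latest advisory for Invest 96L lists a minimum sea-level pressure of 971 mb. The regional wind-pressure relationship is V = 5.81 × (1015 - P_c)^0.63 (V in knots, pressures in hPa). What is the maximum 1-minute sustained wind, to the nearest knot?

63 kt

ΔP = 1015 − 971 = 44 mb.
44^0.63 ≈ 10.849.
V ≈ 5.81 × 10.849 ≈ 63.0 kt.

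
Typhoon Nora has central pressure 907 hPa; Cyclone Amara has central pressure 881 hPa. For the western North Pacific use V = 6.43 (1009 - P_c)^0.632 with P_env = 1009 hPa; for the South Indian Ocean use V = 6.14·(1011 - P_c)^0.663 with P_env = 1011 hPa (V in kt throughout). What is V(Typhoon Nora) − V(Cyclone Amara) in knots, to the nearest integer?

-35 kt

Typhoon Nora: ΔP = 102; V ≈ 6.43 × 102^0.632 ≈ 119.58 kt.
Cyclone Amara: ΔP = 130; V ≈ 6.14 × 130^0.663 ≈ 154.78 kt.
Difference ≈ 119.58 − 154.78 = -35.20 → -35 kt.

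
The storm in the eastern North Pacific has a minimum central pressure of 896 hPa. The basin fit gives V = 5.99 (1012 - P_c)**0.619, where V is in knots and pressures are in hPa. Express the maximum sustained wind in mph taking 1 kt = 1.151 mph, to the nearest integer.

131 mph

ΔP = 1012 − 896 = 116 hPa.
V ≈ 5.99 × 116^0.619 = 5.99 × 18.963 ≈ 113.586 kt.
113.586 × 1.151 ≈ 130.74 mph → 131 mph.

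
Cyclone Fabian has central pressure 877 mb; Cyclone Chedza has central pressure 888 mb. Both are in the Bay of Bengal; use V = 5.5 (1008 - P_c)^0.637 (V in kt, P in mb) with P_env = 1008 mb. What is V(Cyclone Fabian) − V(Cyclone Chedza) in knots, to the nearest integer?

7 kt

Cyclone Fabian: ΔP = 131; V ≈ 5.5 × 131^0.637 ≈ 122.76 kt.
Cyclone Chedza: ΔP = 120; V ≈ 5.5 × 120^0.637 ≈ 116.09 kt.
Difference ≈ 122.76 − 116.09 = 6.67 → 7 kt.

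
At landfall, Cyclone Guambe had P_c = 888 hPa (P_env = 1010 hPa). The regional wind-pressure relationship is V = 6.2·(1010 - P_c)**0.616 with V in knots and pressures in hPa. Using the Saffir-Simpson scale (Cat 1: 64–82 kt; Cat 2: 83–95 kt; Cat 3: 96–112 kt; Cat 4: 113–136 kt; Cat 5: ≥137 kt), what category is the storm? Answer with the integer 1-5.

4

ΔP = 1010 − 888 = 122 hPa.
V ≈ 6.2 × 122^0.616 = 6.2 × 19.28 ≈ 120 kt.
120 kt falls in the Category 4 band.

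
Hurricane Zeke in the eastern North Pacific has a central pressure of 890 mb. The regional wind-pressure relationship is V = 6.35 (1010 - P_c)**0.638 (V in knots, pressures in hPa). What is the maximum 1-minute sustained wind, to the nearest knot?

135 kt

ΔP = 1010 − 890 = 120 mb.
120^0.638 ≈ 21.209.
V ≈ 6.35 × 21.209 ≈ 134.7 kt.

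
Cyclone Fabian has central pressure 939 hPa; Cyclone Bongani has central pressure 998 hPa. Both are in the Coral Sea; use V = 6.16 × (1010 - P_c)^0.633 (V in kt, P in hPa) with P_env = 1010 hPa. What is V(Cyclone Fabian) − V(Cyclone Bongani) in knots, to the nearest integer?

Cyclone Fabian: ΔP = 71; V ≈ 6.16 × 71^0.633 ≈ 91.50 kt.
Cyclone Bongani: ΔP = 12; V ≈ 6.16 × 12^0.633 ≈ 29.70 kt.
Difference ≈ 91.50 − 29.70 = 61.80 → 62 kt.

62 kt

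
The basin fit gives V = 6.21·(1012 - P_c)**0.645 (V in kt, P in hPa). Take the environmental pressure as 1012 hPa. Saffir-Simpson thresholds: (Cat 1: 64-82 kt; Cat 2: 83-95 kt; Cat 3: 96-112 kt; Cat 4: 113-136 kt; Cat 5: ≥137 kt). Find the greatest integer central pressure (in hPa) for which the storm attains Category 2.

956 hPa

Category 2 begins at V = 83 kt.
Required ΔP = (83/6.21)^(1/0.645) = 13.366^1.550 ≈ 55.68 hPa.
P_c ≤ 1012 − 55.68 = 956.32, so the highest integer P_c is 956 hPa.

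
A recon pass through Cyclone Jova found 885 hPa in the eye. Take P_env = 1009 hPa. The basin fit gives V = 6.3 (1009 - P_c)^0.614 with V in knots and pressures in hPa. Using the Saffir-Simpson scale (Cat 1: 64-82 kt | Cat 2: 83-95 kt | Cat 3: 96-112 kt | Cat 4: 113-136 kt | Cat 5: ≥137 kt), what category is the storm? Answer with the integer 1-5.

4

ΔP = 1009 − 885 = 124 hPa.
V ≈ 6.3 × 124^0.614 = 6.3 × 19.29 ≈ 122 kt.
122 kt falls in the Category 4 band.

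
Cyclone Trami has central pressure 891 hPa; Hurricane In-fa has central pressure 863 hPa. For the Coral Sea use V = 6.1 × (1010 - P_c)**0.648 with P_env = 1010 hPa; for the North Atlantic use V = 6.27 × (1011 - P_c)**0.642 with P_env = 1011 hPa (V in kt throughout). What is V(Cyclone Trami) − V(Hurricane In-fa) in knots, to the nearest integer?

-20 kt

Cyclone Trami: ΔP = 119; V ≈ 6.1 × 119^0.648 ≈ 134.98 kt.
Hurricane In-fa: ΔP = 148; V ≈ 6.27 × 148^0.642 ≈ 155.09 kt.
Difference ≈ 134.98 − 155.09 = -20.11 → -20 kt.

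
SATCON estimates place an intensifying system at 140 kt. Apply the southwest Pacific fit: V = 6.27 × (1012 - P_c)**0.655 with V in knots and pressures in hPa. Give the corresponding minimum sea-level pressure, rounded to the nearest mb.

897 mb

ΔP = (V / 6.27)^(1/0.655) = (140/6.27)^1.527.
140/6.27 = 22.329; 22.329^1.527 ≈ 114.64 mb.
P_c = 1012 − 114.64 = 897.36 ≈ 897 mb.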